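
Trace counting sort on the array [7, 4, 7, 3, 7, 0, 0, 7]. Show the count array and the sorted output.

Count array: [2, 0, 0, 1, 1, 0, 0, 4]
(count[i] = number of elements equal to i)
Cumulative count: [2, 2, 2, 3, 4, 4, 4, 8]
Sorted: [0, 0, 3, 4, 7, 7, 7, 7]


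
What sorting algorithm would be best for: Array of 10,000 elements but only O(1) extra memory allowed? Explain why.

Best choice: Heapsort
Reason: Heapsort rearranges the array in place using O(1) auxiliary space and still guarantees O(n log n) time; quicksort partitions in place but needs Theta(log n) stack space for recursion (O(n) in the worst case), and mergesort requires O(n) auxiliary space


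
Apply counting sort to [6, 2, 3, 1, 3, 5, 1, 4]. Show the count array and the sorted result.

Count array: [0, 2, 1, 2, 1, 1, 1]
(count[i] = number of elements equal to i)
Cumulative count: [0, 2, 3, 5, 6, 7, 8]
Sorted: [1, 1, 2, 3, 3, 4, 5, 6]


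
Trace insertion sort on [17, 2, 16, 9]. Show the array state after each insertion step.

First element 17 is already 'sorted'
Insert 2: shifted 1 elements -> [2, 17, 16, 9]
Insert 16: shifted 1 elements -> [2, 16, 17, 9]
Insert 9: shifted 2 elements -> [2, 9, 16, 17]


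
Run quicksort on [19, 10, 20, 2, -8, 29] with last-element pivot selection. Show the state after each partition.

Partition 1: pivot=29 at index 5 -> [19, 10, 20, 2, -8, 29]
Partition 2: pivot=-8 at index 0 -> [-8, 10, 20, 2, 19, 29]
Partition 3: pivot=19 at index 3 -> [-8, 10, 2, 19, 20, 29]
Partition 4: pivot=2 at index 1 -> [-8, 2, 10, 19, 20, 29]


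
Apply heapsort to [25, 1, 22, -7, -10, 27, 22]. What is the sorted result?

Build heap: [27, 1, 25, -7, -10, 22, 22]
Extract 27: [25, 1, 22, -7, -10, 22, 27]
Extract 25: [22, 1, 22, -7, -10, 25, 27]
Extract 22: [22, 1, -10, -7, 22, 25, 27]
Extract 22: [1, -7, -10, 22, 22, 25, 27]
Extract 1: [-7, -10, 1, 22, 22, 25, 27]
Extract -7: [-10, -7, 1, 22, 22, 25, 27]


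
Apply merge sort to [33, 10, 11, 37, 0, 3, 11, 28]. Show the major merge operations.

Divide and conquer:
  Merge [33] + [10] -> [10, 33]
  Merge [11] + [37] -> [11, 37]
  Merge [10, 33] + [11, 37] -> [10, 11, 33, 37]
  Merge [0] + [3] -> [0, 3]
  Merge [11] + [28] -> [11, 28]
  Merge [0, 3] + [11, 28] -> [0, 3, 11, 28]
  Merge [10, 11, 33, 37] + [0, 3, 11, 28] -> [0, 3, 10, 11, 11, 28, 33, 37]


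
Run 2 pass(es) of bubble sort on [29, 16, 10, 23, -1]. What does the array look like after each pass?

After pass 1: [16, 10, 23, -1, 29] (4 swaps)
After pass 2: [10, 16, -1, 23, 29] (2 swaps)
Total swaps: 6


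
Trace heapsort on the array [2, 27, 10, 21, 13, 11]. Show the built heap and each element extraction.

Build heap: [27, 21, 11, 2, 13, 10]
Extract 27: [21, 13, 11, 2, 10, 27]
Extract 21: [13, 10, 11, 2, 21, 27]
Extract 13: [11, 10, 2, 13, 21, 27]
Extract 11: [10, 2, 11, 13, 21, 27]
Extract 10: [2, 10, 11, 13, 21, 27]


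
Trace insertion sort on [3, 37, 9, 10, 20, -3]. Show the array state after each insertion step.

First element 3 is already 'sorted'
Insert 37: shifted 0 elements -> [3, 37, 9, 10, 20, -3]
Insert 9: shifted 1 elements -> [3, 9, 37, 10, 20, -3]
Insert 10: shifted 1 elements -> [3, 9, 10, 37, 20, -3]
Insert 20: shifted 1 elements -> [3, 9, 10, 20, 37, -3]
Insert -3: shifted 5 elements -> [-3, 3, 9, 10, 20, 37]


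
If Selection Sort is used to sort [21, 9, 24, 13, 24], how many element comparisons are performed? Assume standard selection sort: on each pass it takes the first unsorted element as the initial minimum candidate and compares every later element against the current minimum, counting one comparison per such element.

Pass 1: scan indices 1..4 for the minimum = 4 comparison(s); min is 9, place at index 0 -> [9, 21, 24, 13, 24]
Pass 2: scan indices 2..4 for the minimum = 3 comparison(s); min is 13, place at index 1 -> [9, 13, 24, 21, 24]
Pass 3: scan indices 3..4 for the minimum = 2 comparison(s); min is 21, place at index 2 -> [9, 13, 21, 24, 24]
Pass 4: scan indices 4..4 for the minimum = 1 comparison(s); min is 24, place at index 3 -> [9, 13, 21, 24, 24]
Selection sort always scans the whole unsorted suffix, so the count is (n-1) + (n-2) + ... + 1 = n(n-1)/2 = 5*4/2 = 10 regardless of the input order.
Total comparisons: 4 + 3 + 2 + 1 = 10


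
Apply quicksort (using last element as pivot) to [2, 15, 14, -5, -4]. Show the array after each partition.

Partition 1: pivot=-4 at index 1 -> [-5, -4, 14, 2, 15]
Partition 2: pivot=15 at index 4 -> [-5, -4, 14, 2, 15]
Partition 3: pivot=2 at index 2 -> [-5, -4, 2, 14, 15]


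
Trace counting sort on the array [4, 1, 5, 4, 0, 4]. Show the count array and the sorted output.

Count array: [1, 1, 0, 0, 3, 1]
(count[i] = number of elements equal to i)
Cumulative count: [1, 2, 2, 2, 5, 6]
Sorted: [0, 1, 4, 4, 4, 5]


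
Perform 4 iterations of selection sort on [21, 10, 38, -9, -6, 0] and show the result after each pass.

Pass 1: Select minimum -9 at index 3, swap -> [-9, 10, 38, 21, -6, 0]
Pass 2: Select minimum -6 at index 4, swap -> [-9, -6, 38, 21, 10, 0]
Pass 3: Select minimum 0 at index 5, swap -> [-9, -6, 0, 21, 10, 38]
Pass 4: Select minimum 10 at index 4, swap -> [-9, -6, 0, 10, 21, 38]


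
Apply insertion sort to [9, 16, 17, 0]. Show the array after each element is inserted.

First element 9 is already 'sorted'
Insert 16: shifted 0 elements -> [9, 16, 17, 0]
Insert 17: shifted 0 elements -> [9, 16, 17, 0]
Insert 0: shifted 3 elements -> [0, 9, 16, 17]


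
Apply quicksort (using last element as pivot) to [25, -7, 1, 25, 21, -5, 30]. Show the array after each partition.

Partition 1: pivot=30 at index 6 -> [25, -7, 1, 25, 21, -5, 30]
Partition 2: pivot=-5 at index 1 -> [-7, -5, 1, 25, 21, 25, 30]
Partition 3: pivot=25 at index 5 -> [-7, -5, 1, 25, 21, 25, 30]
Partition 4: pivot=21 at index 3 -> [-7, -5, 1, 21, 25, 25, 30]


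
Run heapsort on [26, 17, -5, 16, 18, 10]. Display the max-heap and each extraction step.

Build heap: [26, 18, 10, 16, 17, -5]
Extract 26: [18, 17, 10, 16, -5, 26]
Extract 18: [17, 16, 10, -5, 18, 26]
Extract 17: [16, -5, 10, 17, 18, 26]
Extract 16: [10, -5, 16, 17, 18, 26]
Extract 10: [-5, 10, 16, 17, 18, 26]


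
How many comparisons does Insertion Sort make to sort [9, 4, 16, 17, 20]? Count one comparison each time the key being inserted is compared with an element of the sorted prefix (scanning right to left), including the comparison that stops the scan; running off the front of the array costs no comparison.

Insert 4: 9 > 4 (shift), reached front = 1 comparison(s) -> [4, 9, 16, 17, 20]
Insert 16: 9 <= 16 (stop) = 1 comparison(s) -> [4, 9, 16, 17, 20]
Insert 17: 16 <= 17 (stop) = 1 comparison(s) -> [4, 9, 16, 17, 20]
Insert 20: 17 <= 20 (stop) = 1 comparison(s) -> [4, 9, 16, 17, 20]
Total comparisons: 1 + 1 + 1 + 1 = 4


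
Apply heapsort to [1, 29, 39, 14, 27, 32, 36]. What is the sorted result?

Build heap: [39, 29, 36, 14, 27, 32, 1]
Extract 39: [36, 29, 32, 14, 27, 1, 39]
Extract 36: [32, 29, 1, 14, 27, 36, 39]
Extract 32: [29, 27, 1, 14, 32, 36, 39]
Extract 29: [27, 14, 1, 29, 32, 36, 39]
Extract 27: [14, 1, 27, 29, 32, 36, 39]
Extract 14: [1, 14, 27, 29, 32, 36, 39]


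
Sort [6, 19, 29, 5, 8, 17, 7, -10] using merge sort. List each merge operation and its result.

Divide and conquer:
  Merge [6] + [19] -> [6, 19]
  Merge [29] + [5] -> [5, 29]
  Merge [6, 19] + [5, 29] -> [5, 6, 19, 29]
  Merge [8] + [17] -> [8, 17]
  Merge [7] + [-10] -> [-10, 7]
  Merge [8, 17] + [-10, 7] -> [-10, 7, 8, 17]
  Merge [5, 6, 19, 29] + [-10, 7, 8, 17] -> [-10, 5, 6, 7, 8, 17, 19, 29]


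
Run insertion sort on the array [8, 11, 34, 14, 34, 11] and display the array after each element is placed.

First element 8 is already 'sorted'
Insert 11: shifted 0 elements -> [8, 11, 34, 14, 34, 11]
Insert 34: shifted 0 elements -> [8, 11, 34, 14, 34, 11]
Insert 14: shifted 1 elements -> [8, 11, 14, 34, 34, 11]
Insert 34: shifted 0 elements -> [8, 11, 14, 34, 34, 11]
Insert 11: shifted 3 elements -> [8, 11, 11, 14, 34, 34]


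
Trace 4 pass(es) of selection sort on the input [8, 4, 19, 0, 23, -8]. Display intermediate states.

Pass 1: Select minimum -8 at index 5, swap -> [-8, 4, 19, 0, 23, 8]
Pass 2: Select minimum 0 at index 3, swap -> [-8, 0, 19, 4, 23, 8]
Pass 3: Select minimum 4 at index 3, swap -> [-8, 0, 4, 19, 23, 8]
Pass 4: Select minimum 8 at index 5, swap -> [-8, 0, 4, 8, 23, 19]


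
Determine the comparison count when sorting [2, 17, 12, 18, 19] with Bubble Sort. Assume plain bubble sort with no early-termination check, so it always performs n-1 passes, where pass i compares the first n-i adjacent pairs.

Pass 1: compare adjacent pairs (0,1)..(3,4) = 4 comparison(s), 1 swap(s) -> [2, 12, 17, 18, 19]
Pass 2: compare adjacent pairs (0,1)..(2,3) = 3 comparison(s), 0 swap(s) -> [2, 12, 17, 18, 19]
Pass 3: compare adjacent pairs (0,1)..(1,2) = 2 comparison(s), 0 swap(s) -> [2, 12, 17, 18, 19]
Pass 4: compare adjacent pairs (0,1)..(0,1) = 1 comparison(s), 0 swap(s) -> [2, 12, 17, 18, 19]
Total comparisons: 4 + 3 + 2 + 1 = 10


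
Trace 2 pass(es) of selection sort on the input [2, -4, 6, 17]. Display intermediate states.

Pass 1: Select minimum -4 at index 1, swap -> [-4, 2, 6, 17]
Pass 2: Select minimum 2 at index 1, swap -> [-4, 2, 6, 17]


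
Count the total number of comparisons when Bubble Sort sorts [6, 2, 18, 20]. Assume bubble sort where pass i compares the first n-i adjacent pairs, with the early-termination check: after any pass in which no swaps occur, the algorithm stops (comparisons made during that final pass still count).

Pass 1: compare adjacent pairs (0,1)..(2,3) = 3 comparison(s), 1 swap(s) -> [2, 6, 18, 20]
Pass 2: compare adjacent pairs (0,1)..(1,2) = 2 comparison(s), 0 swap(s) -> [2, 6, 18, 20]
No swaps in this pass, so bubble sort stops here.
Total comparisons: 3 + 2 = 5


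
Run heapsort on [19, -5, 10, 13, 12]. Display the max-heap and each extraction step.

Build heap: [19, 13, 10, -5, 12]
Extract 19: [13, 12, 10, -5, 19]
Extract 13: [12, -5, 10, 13, 19]
Extract 12: [10, -5, 12, 13, 19]
Extract 10: [-5, 10, 12, 13, 19]


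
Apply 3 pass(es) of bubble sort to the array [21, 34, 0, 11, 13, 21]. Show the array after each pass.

After pass 1: [21, 0, 11, 13, 21, 34] (4 swaps)
After pass 2: [0, 11, 13, 21, 21, 34] (3 swaps)
After pass 3: [0, 11, 13, 21, 21, 34] (0 swaps)
Total swaps: 7


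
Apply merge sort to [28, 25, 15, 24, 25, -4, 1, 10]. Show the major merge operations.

Divide and conquer:
  Merge [28] + [25] -> [25, 28]
  Merge [15] + [24] -> [15, 24]
  Merge [25, 28] + [15, 24] -> [15, 24, 25, 28]
  Merge [25] + [-4] -> [-4, 25]
  Merge [1] + [10] -> [1, 10]
  Merge [-4, 25] + [1, 10] -> [-4, 1, 10, 25]
  Merge [15, 24, 25, 28] + [-4, 1, 10, 25] -> [-4, 1, 10, 15, 24, 25, 25, 28]


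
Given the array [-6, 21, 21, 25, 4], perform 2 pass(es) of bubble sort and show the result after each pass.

After pass 1: [-6, 21, 21, 4, 25] (1 swaps)
After pass 2: [-6, 21, 4, 21, 25] (1 swaps)
Total swaps: 2


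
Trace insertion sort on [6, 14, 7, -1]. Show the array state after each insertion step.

First element 6 is already 'sorted'
Insert 14: shifted 0 elements -> [6, 14, 7, -1]
Insert 7: shifted 1 elements -> [6, 7, 14, -1]
Insert -1: shifted 3 elements -> [-1, 6, 7, 14]


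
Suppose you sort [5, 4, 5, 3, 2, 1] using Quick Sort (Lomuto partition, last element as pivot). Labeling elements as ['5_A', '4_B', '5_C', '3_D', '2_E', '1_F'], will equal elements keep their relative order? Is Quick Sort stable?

Trace Quick Sort on the labeled array (the key is the number; the letter only tracks identity):
  Partition indices 0..5 around pivot 1_F -> [1_F, 4_B, 5_C, 3_D, 2_E, 5_A]
  Partition indices 1..5 around pivot 5_A -> [1_F, 4_B, 5_C, 3_D, 2_E, 5_A]
  Partition indices 1..4 around pivot 2_E -> [1_F, 2_E, 5_C, 3_D, 4_B, 5_A]
  Partition indices 2..4 around pivot 4_B -> [1_F, 2_E, 3_D, 4_B, 5_C, 5_A]
Final order: [1_F, 2_E, 3_D, 4_B, 5_C, 5_A]
Equal keys:
  value 5: originally 5_A, 5_C; after sorting 5_C, 5_A -> order changed
Equal keys were reordered, so Quick Sort is not stable: partition swaps elements across long distances and can reorder equal keys. (One such input is enough; an unstable sort may happen to preserve order on other inputs, but it gives no guarantee.)
Answer: Not stable


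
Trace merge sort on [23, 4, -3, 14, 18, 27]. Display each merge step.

Divide and conquer:
  Merge [4] + [-3] -> [-3, 4]
  Merge [23] + [-3, 4] -> [-3, 4, 23]
  Merge [18] + [27] -> [18, 27]
  Merge [14] + [18, 27] -> [14, 18, 27]
  Merge [-3, 4, 23] + [14, 18, 27] -> [-3, 4, 14, 18, 23, 27]


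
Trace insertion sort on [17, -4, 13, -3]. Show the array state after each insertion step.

First element 17 is already 'sorted'
Insert -4: shifted 1 elements -> [-4, 17, 13, -3]
Insert 13: shifted 1 elements -> [-4, 13, 17, -3]
Insert -3: shifted 2 elements -> [-4, -3, 13, 17]


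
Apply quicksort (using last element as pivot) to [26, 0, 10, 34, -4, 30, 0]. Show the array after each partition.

Partition 1: pivot=0 at index 2 -> [0, -4, 0, 34, 26, 30, 10]
Partition 2: pivot=-4 at index 0 -> [-4, 0, 0, 34, 26, 30, 10]
Partition 3: pivot=10 at index 3 -> [-4, 0, 0, 10, 26, 30, 34]
Partition 4: pivot=34 at index 6 -> [-4, 0, 0, 10, 26, 30, 34]
Partition 5: pivot=30 at index 5 -> [-4, 0, 0, 10, 26, 30, 34]


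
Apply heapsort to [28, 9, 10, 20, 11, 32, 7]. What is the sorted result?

Build heap: [32, 20, 28, 9, 11, 10, 7]
Extract 32: [28, 20, 10, 9, 11, 7, 32]
Extract 28: [20, 11, 10, 9, 7, 28, 32]
Extract 20: [11, 9, 10, 7, 20, 28, 32]
Extract 11: [10, 9, 7, 11, 20, 28, 32]
Extract 10: [9, 7, 10, 11, 20, 28, 32]
Extract 9: [7, 9, 10, 11, 20, 28, 32]


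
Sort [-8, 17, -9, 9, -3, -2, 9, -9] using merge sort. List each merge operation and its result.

Divide and conquer:
  Merge [-8] + [17] -> [-8, 17]
  Merge [-9] + [9] -> [-9, 9]
  Merge [-8, 17] + [-9, 9] -> [-9, -8, 9, 17]
  Merge [-3] + [-2] -> [-3, -2]
  Merge [9] + [-9] -> [-9, 9]
  Merge [-3, -2] + [-9, 9] -> [-9, -3, -2, 9]
  Merge [-9, -8, 9, 17] + [-9, -3, -2, 9] -> [-9, -9, -8, -3, -2, 9, 9, 17]


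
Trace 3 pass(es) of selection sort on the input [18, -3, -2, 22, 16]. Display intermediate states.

Pass 1: Select minimum -3 at index 1, swap -> [-3, 18, -2, 22, 16]
Pass 2: Select minimum -2 at index 2, swap -> [-3, -2, 18, 22, 16]
Pass 3: Select minimum 16 at index 4, swap -> [-3, -2, 16, 22, 18]


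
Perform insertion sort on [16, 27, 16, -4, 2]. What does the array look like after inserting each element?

First element 16 is already 'sorted'
Insert 27: shifted 0 elements -> [16, 27, 16, -4, 2]
Insert 16: shifted 1 elements -> [16, 16, 27, -4, 2]
Insert -4: shifted 3 elements -> [-4, 16, 16, 27, 2]
Insert 2: shifted 3 elements -> [-4, 2, 16, 16, 27]


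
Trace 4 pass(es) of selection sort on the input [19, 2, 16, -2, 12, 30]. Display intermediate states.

Pass 1: Select minimum -2 at index 3, swap -> [-2, 2, 16, 19, 12, 30]
Pass 2: Select minimum 2 at index 1, swap -> [-2, 2, 16, 19, 12, 30]
Pass 3: Select minimum 12 at index 4, swap -> [-2, 2, 12, 19, 16, 30]
Pass 4: Select minimum 16 at index 4, swap -> [-2, 2, 12, 16, 19, 30]


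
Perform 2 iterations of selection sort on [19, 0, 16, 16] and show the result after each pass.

Pass 1: Select minimum 0 at index 1, swap -> [0, 19, 16, 16]
Pass 2: Select minimum 16 at index 2, swap -> [0, 16, 19, 16]


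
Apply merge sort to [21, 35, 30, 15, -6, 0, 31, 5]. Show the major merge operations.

Divide and conquer:
  Merge [21] + [35] -> [21, 35]
  Merge [30] + [15] -> [15, 30]
  Merge [21, 35] + [15, 30] -> [15, 21, 30, 35]
  Merge [-6] + [0] -> [-6, 0]
  Merge [31] + [5] -> [5, 31]
  Merge [-6, 0] + [5, 31] -> [-6, 0, 5, 31]
  Merge [15, 21, 30, 35] + [-6, 0, 5, 31] -> [-6, 0, 5, 15, 21, 30, 31, 35]


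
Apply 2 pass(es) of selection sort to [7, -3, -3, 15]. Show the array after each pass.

Pass 1: Select minimum -3 at index 1, swap -> [-3, 7, -3, 15]
Pass 2: Select minimum -3 at index 2, swap -> [-3, -3, 7, 15]


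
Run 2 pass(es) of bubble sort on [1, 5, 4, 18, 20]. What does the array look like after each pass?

After pass 1: [1, 4, 5, 18, 20] (1 swaps)
After pass 2: [1, 4, 5, 18, 20] (0 swaps)
Total swaps: 1


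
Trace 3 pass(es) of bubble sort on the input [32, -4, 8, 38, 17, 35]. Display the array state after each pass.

After pass 1: [-4, 8, 32, 17, 35, 38] (4 swaps)
After pass 2: [-4, 8, 17, 32, 35, 38] (1 swaps)
After pass 3: [-4, 8, 17, 32, 35, 38] (0 swaps)
Total swaps: 5


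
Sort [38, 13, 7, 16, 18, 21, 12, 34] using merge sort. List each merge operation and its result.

Divide and conquer:
  Merge [38] + [13] -> [13, 38]
  Merge [7] + [16] -> [7, 16]
  Merge [13, 38] + [7, 16] -> [7, 13, 16, 38]
  Merge [18] + [21] -> [18, 21]
  Merge [12] + [34] -> [12, 34]
  Merge [18, 21] + [12, 34] -> [12, 18, 21, 34]
  Merge [7, 13, 16, 38] + [12, 18, 21, 34] -> [7, 12, 13, 16, 18, 21, 34, 38]


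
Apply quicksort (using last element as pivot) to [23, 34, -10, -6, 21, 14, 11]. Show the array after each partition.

Partition 1: pivot=11 at index 2 -> [-10, -6, 11, 34, 21, 14, 23]
Partition 2: pivot=-6 at index 1 -> [-10, -6, 11, 34, 21, 14, 23]
Partition 3: pivot=23 at index 5 -> [-10, -6, 11, 21, 14, 23, 34]
Partition 4: pivot=14 at index 3 -> [-10, -6, 11, 14, 21, 23, 34]


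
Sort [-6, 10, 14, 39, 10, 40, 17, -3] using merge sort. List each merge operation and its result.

Divide and conquer:
  Merge [-6] + [10] -> [-6, 10]
  Merge [14] + [39] -> [14, 39]
  Merge [-6, 10] + [14, 39] -> [-6, 10, 14, 39]
  Merge [10] + [40] -> [10, 40]
  Merge [17] + [-3] -> [-3, 17]
  Merge [10, 40] + [-3, 17] -> [-3, 10, 17, 40]
  Merge [-6, 10, 14, 39] + [-3, 10, 17, 40] -> [-6, -3, 10, 10, 14, 17, 39, 40]


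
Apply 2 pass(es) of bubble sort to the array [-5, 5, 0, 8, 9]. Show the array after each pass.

After pass 1: [-5, 0, 5, 8, 9] (1 swaps)
After pass 2: [-5, 0, 5, 8, 9] (0 swaps)
Total swaps: 1


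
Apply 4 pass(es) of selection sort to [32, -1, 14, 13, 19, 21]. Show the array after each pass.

Pass 1: Select minimum -1 at index 1, swap -> [-1, 32, 14, 13, 19, 21]
Pass 2: Select minimum 13 at index 3, swap -> [-1, 13, 14, 32, 19, 21]
Pass 3: Select minimum 14 at index 2, swap -> [-1, 13, 14, 32, 19, 21]
Pass 4: Select minimum 19 at index 4, swap -> [-1, 13, 14, 19, 32, 21]


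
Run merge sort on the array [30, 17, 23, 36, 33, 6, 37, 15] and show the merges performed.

Divide and conquer:
  Merge [30] + [17] -> [17, 30]
  Merge [23] + [36] -> [23, 36]
  Merge [17, 30] + [23, 36] -> [17, 23, 30, 36]
  Merge [33] + [6] -> [6, 33]
  Merge [37] + [15] -> [15, 37]
  Merge [6, 33] + [15, 37] -> [6, 15, 33, 37]
  Merge [17, 23, 30, 36] + [6, 15, 33, 37] -> [6, 15, 17, 23, 30, 33, 36, 37]


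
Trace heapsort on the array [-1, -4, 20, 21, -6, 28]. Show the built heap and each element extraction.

Build heap: [28, 21, 20, -4, -6, -1]
Extract 28: [21, -1, 20, -4, -6, 28]
Extract 21: [20, -1, -6, -4, 21, 28]
Extract 20: [-1, -4, -6, 20, 21, 28]
Extract -1: [-4, -6, -1, 20, 21, 28]
Extract -4: [-6, -4, -1, 20, 21, 28]


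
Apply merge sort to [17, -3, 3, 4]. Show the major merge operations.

Divide and conquer:
  Merge [17] + [-3] -> [-3, 17]
  Merge [3] + [4] -> [3, 4]
  Merge [-3, 17] + [3, 4] -> [-3, 3, 4, 17]


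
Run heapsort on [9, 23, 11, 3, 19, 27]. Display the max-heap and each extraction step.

Build heap: [27, 23, 11, 3, 19, 9]
Extract 27: [23, 19, 11, 3, 9, 27]
Extract 23: [19, 9, 11, 3, 23, 27]
Extract 19: [11, 9, 3, 19, 23, 27]
Extract 11: [9, 3, 11, 19, 23, 27]
Extract 9: [3, 9, 11, 19, 23, 27]


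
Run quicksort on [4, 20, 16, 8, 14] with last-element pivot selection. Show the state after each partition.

Partition 1: pivot=14 at index 2 -> [4, 8, 14, 20, 16]
Partition 2: pivot=8 at index 1 -> [4, 8, 14, 20, 16]
Partition 3: pivot=16 at index 3 -> [4, 8, 14, 16, 20]


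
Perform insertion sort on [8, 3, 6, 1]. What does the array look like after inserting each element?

First element 8 is already 'sorted'
Insert 3: shifted 1 elements -> [3, 8, 6, 1]
Insert 6: shifted 1 elements -> [3, 6, 8, 1]
Insert 1: shifted 3 elements -> [1, 3, 6, 8]


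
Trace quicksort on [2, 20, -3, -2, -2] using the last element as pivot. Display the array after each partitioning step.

Partition 1: pivot=-2 at index 2 -> [-3, -2, -2, 20, 2]
Partition 2: pivot=-2 at index 1 -> [-3, -2, -2, 20, 2]
Partition 3: pivot=2 at index 3 -> [-3, -2, -2, 2, 20]


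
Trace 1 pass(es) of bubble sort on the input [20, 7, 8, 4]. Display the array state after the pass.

After pass 1: [7, 8, 4, 20] (3 swaps)
Total swaps: 3


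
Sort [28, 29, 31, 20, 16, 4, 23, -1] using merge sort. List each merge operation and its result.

Divide and conquer:
  Merge [28] + [29] -> [28, 29]
  Merge [31] + [20] -> [20, 31]
  Merge [28, 29] + [20, 31] -> [20, 28, 29, 31]
  Merge [16] + [4] -> [4, 16]
  Merge [23] + [-1] -> [-1, 23]
  Merge [4, 16] + [-1, 23] -> [-1, 4, 16, 23]
  Merge [20, 28, 29, 31] + [-1, 4, 16, 23] -> [-1, 4, 16, 20, 23, 28, 29, 31]


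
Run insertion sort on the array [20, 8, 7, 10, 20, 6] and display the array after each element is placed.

First element 20 is already 'sorted'
Insert 8: shifted 1 elements -> [8, 20, 7, 10, 20, 6]
Insert 7: shifted 2 elements -> [7, 8, 20, 10, 20, 6]
Insert 10: shifted 1 elements -> [7, 8, 10, 20, 20, 6]
Insert 20: shifted 0 elements -> [7, 8, 10, 20, 20, 6]
Insert 6: shifted 5 elements -> [6, 7, 8, 10, 20, 20]


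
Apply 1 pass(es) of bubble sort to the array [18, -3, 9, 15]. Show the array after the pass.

After pass 1: [-3, 9, 15, 18] (3 swaps)
Total swaps: 3


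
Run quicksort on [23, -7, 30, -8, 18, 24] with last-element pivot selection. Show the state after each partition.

Partition 1: pivot=24 at index 4 -> [23, -7, -8, 18, 24, 30]
Partition 2: pivot=18 at index 2 -> [-7, -8, 18, 23, 24, 30]
Partition 3: pivot=-8 at index 0 -> [-8, -7, 18, 23, 24, 30]


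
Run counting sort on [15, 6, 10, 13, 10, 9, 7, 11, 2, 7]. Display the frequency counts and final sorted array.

Count array: [0, 0, 1, 0, 0, 0, 1, 2, 0, 1, 2, 1, 0, 1, 0, 1]
(count[i] = number of elements equal to i)
Cumulative count: [0, 0, 1, 1, 1, 1, 2, 4, 4, 5, 7, 8, 8, 9, 9, 10]
Sorted: [2, 6, 7, 7, 9, 10, 10, 11, 13, 15]


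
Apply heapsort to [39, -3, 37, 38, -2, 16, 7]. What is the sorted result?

Build heap: [39, 38, 37, -3, -2, 16, 7]
Extract 39: [38, 7, 37, -3, -2, 16, 39]
Extract 38: [37, 7, 16, -3, -2, 38, 39]
Extract 37: [16, 7, -2, -3, 37, 38, 39]
Extract 16: [7, -3, -2, 16, 37, 38, 39]
Extract 7: [-2, -3, 7, 16, 37, 38, 39]
Extract -2: [-3, -2, 7, 16, 37, 38, 39]


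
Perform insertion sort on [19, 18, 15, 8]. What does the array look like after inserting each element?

First element 19 is already 'sorted'
Insert 18: shifted 1 elements -> [18, 19, 15, 8]
Insert 15: shifted 2 elements -> [15, 18, 19, 8]
Insert 8: shifted 3 elements -> [8, 15, 18, 19]


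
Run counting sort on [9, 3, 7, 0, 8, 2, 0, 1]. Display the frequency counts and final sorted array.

Count array: [2, 1, 1, 1, 0, 0, 0, 1, 1, 1]
(count[i] = number of elements equal to i)
Cumulative count: [2, 3, 4, 5, 5, 5, 5, 6, 7, 8]
Sorted: [0, 0, 1, 2, 3, 7, 8, 9]


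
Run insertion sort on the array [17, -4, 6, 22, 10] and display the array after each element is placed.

First element 17 is already 'sorted'
Insert -4: shifted 1 elements -> [-4, 17, 6, 22, 10]
Insert 6: shifted 1 elements -> [-4, 6, 17, 22, 10]
Insert 22: shifted 0 elements -> [-4, 6, 17, 22, 10]
Insert 10: shifted 2 elements -> [-4, 6, 10, 17, 22]


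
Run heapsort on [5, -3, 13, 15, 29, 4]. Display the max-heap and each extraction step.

Build heap: [29, 15, 13, 5, -3, 4]
Extract 29: [15, 5, 13, 4, -3, 29]
Extract 15: [13, 5, -3, 4, 15, 29]
Extract 13: [5, 4, -3, 13, 15, 29]
Extract 5: [4, -3, 5, 13, 15, 29]
Extract 4: [-3, 4, 5, 13, 15, 29]


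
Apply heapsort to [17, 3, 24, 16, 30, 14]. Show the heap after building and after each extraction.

Build heap: [30, 17, 24, 16, 3, 14]
Extract 30: [24, 17, 14, 16, 3, 30]
Extract 24: [17, 16, 14, 3, 24, 30]
Extract 17: [16, 3, 14, 17, 24, 30]
Extract 16: [14, 3, 16, 17, 24, 30]
Extract 14: [3, 14, 16, 17, 24, 30]


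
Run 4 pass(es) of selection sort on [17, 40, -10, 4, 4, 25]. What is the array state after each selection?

Pass 1: Select minimum -10 at index 2, swap -> [-10, 40, 17, 4, 4, 25]
Pass 2: Select minimum 4 at index 3, swap -> [-10, 4, 17, 40, 4, 25]
Pass 3: Select minimum 4 at index 4, swap -> [-10, 4, 4, 40, 17, 25]
Pass 4: Select minimum 17 at index 4, swap -> [-10, 4, 4, 17, 40, 25]


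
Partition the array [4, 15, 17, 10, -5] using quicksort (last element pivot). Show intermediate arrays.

Partition 1: pivot=-5 at index 0 -> [-5, 15, 17, 10, 4]
Partition 2: pivot=4 at index 1 -> [-5, 4, 17, 10, 15]
Partition 3: pivot=15 at index 3 -> [-5, 4, 10, 15, 17]


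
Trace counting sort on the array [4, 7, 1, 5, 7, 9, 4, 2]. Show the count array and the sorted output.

Count array: [0, 1, 1, 0, 2, 1, 0, 2, 0, 1]
(count[i] = number of elements equal to i)
Cumulative count: [0, 1, 2, 2, 4, 5, 5, 7, 7, 8]
Sorted: [1, 2, 4, 4, 5, 7, 7, 9]


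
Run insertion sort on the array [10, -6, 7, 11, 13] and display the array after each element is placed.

First element 10 is already 'sorted'
Insert -6: shifted 1 elements -> [-6, 10, 7, 11, 13]
Insert 7: shifted 1 elements -> [-6, 7, 10, 11, 13]
Insert 11: shifted 0 elements -> [-6, 7, 10, 11, 13]
Insert 13: shifted 0 elements -> [-6, 7, 10, 11, 13]


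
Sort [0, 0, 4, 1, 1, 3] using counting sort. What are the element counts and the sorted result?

Count array: [2, 2, 0, 1, 1]
(count[i] = number of elements equal to i)
Cumulative count: [2, 4, 4, 5, 6]
Sorted: [0, 0, 1, 1, 3, 4]


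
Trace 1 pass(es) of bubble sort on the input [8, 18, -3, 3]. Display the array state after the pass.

After pass 1: [8, -3, 3, 18] (2 swaps)
Total swaps: 2


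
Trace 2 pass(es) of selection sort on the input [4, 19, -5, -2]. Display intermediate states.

Pass 1: Select minimum -5 at index 2, swap -> [-5, 19, 4, -2]
Pass 2: Select minimum -2 at index 3, swap -> [-5, -2, 4, 19]


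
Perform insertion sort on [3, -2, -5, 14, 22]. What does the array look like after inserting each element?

First element 3 is already 'sorted'
Insert -2: shifted 1 elements -> [-2, 3, -5, 14, 22]
Insert -5: shifted 2 elements -> [-5, -2, 3, 14, 22]
Insert 14: shifted 0 elements -> [-5, -2, 3, 14, 22]
Insert 22: shifted 0 elements -> [-5, -2, 3, 14, 22]


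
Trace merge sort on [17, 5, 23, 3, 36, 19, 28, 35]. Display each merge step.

Divide and conquer:
  Merge [17] + [5] -> [5, 17]
  Merge [23] + [3] -> [3, 23]
  Merge [5, 17] + [3, 23] -> [3, 5, 17, 23]
  Merge [36] + [19] -> [19, 36]
  Merge [28] + [35] -> [28, 35]
  Merge [19, 36] + [28, 35] -> [19, 28, 35, 36]
  Merge [3, 5, 17, 23] + [19, 28, 35, 36] -> [3, 5, 17, 19, 23, 28, 35, 36]


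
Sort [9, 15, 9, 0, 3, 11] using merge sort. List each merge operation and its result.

Divide and conquer:
  Merge [15] + [9] -> [9, 15]
  Merge [9] + [9, 15] -> [9, 9, 15]
  Merge [3] + [11] -> [3, 11]
  Merge [0] + [3, 11] -> [0, 3, 11]
  Merge [9, 9, 15] + [0, 3, 11] -> [0, 3, 9, 9, 11, 15]


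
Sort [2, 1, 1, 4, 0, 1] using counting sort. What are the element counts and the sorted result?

Count array: [1, 3, 1, 0, 1]
(count[i] = number of elements equal to i)
Cumulative count: [1, 4, 5, 5, 6]
Sorted: [0, 1, 1, 1, 2, 4]


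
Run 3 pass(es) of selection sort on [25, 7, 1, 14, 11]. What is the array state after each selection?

Pass 1: Select minimum 1 at index 2, swap -> [1, 7, 25, 14, 11]
Pass 2: Select minimum 7 at index 1, swap -> [1, 7, 25, 14, 11]
Pass 3: Select minimum 11 at index 4, swap -> [1, 7, 11, 14, 25]


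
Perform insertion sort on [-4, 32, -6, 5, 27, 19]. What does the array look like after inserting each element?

First element -4 is already 'sorted'
Insert 32: shifted 0 elements -> [-4, 32, -6, 5, 27, 19]
Insert -6: shifted 2 elements -> [-6, -4, 32, 5, 27, 19]
Insert 5: shifted 1 elements -> [-6, -4, 5, 32, 27, 19]
Insert 27: shifted 1 elements -> [-6, -4, 5, 27, 32, 19]
Insert 19: shifted 2 elements -> [-6, -4, 5, 19, 27, 32]


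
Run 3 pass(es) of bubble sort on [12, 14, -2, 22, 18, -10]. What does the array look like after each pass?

After pass 1: [12, -2, 14, 18, -10, 22] (3 swaps)
After pass 2: [-2, 12, 14, -10, 18, 22] (2 swaps)
After pass 3: [-2, 12, -10, 14, 18, 22] (1 swaps)
Total swaps: 6


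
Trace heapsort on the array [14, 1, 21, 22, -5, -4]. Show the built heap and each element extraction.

Build heap: [22, 14, 21, 1, -5, -4]
Extract 22: [21, 14, -4, 1, -5, 22]
Extract 21: [14, 1, -4, -5, 21, 22]
Extract 14: [1, -5, -4, 14, 21, 22]
Extract 1: [-4, -5, 1, 14, 21, 22]
Extract -4: [-5, -4, 1, 14, 21, 22]


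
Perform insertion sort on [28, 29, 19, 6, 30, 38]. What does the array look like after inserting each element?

First element 28 is already 'sorted'
Insert 29: shifted 0 elements -> [28, 29, 19, 6, 30, 38]
Insert 19: shifted 2 elements -> [19, 28, 29, 6, 30, 38]
Insert 6: shifted 3 elements -> [6, 19, 28, 29, 30, 38]
Insert 30: shifted 0 elements -> [6, 19, 28, 29, 30, 38]
Insert 38: shifted 0 elements -> [6, 19, 28, 29, 30, 38]


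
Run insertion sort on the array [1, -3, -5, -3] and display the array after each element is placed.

First element 1 is already 'sorted'
Insert -3: shifted 1 elements -> [-3, 1, -5, -3]
Insert -5: shifted 2 elements -> [-5, -3, 1, -3]
Insert -3: shifted 1 elements -> [-5, -3, -3, 1]


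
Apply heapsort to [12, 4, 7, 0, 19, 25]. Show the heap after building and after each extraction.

Build heap: [25, 19, 12, 0, 4, 7]
Extract 25: [19, 7, 12, 0, 4, 25]
Extract 19: [12, 7, 4, 0, 19, 25]
Extract 12: [7, 0, 4, 12, 19, 25]
Extract 7: [4, 0, 7, 12, 19, 25]
Extract 4: [0, 4, 7, 12, 19, 25]


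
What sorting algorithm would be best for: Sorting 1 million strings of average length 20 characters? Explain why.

Best choice: MSD radix sort or Mergesort
Reason: MSD radix sort is a non-comparison sort that buckets the strings by successive character positions, running in time proportional to the total number of characters examined rather than O(n log n) string comparisons; mergesort is a stable O(n log n)-comparison alternative that works for arbitrary variable-length keys


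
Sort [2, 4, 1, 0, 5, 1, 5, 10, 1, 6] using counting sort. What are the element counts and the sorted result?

Count array: [1, 3, 1, 0, 1, 2, 1, 0, 0, 0, 1]
(count[i] = number of elements equal to i)
Cumulative count: [1, 4, 5, 5, 6, 8, 9, 9, 9, 9, 10]
Sorted: [0, 1, 1, 1, 2, 4, 5, 5, 6, 10]


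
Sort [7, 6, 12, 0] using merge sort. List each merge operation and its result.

Divide and conquer:
  Merge [7] + [6] -> [6, 7]
  Merge [12] + [0] -> [0, 12]
  Merge [6, 7] + [0, 12] -> [0, 6, 7, 12]


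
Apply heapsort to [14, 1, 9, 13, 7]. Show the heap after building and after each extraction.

Build heap: [14, 13, 9, 1, 7]
Extract 14: [13, 7, 9, 1, 14]
Extract 13: [9, 7, 1, 13, 14]
Extract 9: [7, 1, 9, 13, 14]
Extract 7: [1, 7, 9, 13, 14]


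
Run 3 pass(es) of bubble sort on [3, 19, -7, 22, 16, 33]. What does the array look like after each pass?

After pass 1: [3, -7, 19, 16, 22, 33] (2 swaps)
After pass 2: [-7, 3, 16, 19, 22, 33] (2 swaps)
After pass 3: [-7, 3, 16, 19, 22, 33] (0 swaps)
Total swaps: 4


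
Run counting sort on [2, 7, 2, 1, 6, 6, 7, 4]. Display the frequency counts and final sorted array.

Count array: [0, 1, 2, 0, 1, 0, 2, 2]
(count[i] = number of elements equal to i)
Cumulative count: [0, 1, 3, 3, 4, 4, 6, 8]
Sorted: [1, 2, 2, 4, 6, 6, 7, 7]


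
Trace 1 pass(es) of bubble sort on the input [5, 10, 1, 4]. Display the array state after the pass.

After pass 1: [5, 1, 4, 10] (2 swaps)
Total swaps: 2


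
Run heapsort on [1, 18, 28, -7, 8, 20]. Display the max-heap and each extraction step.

Build heap: [28, 18, 20, -7, 8, 1]
Extract 28: [20, 18, 1, -7, 8, 28]
Extract 20: [18, 8, 1, -7, 20, 28]
Extract 18: [8, -7, 1, 18, 20, 28]
Extract 8: [1, -7, 8, 18, 20, 28]
Extract 1: [-7, 1, 8, 18, 20, 28]


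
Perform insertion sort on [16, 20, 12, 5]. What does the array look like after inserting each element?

First element 16 is already 'sorted'
Insert 20: shifted 0 elements -> [16, 20, 12, 5]
Insert 12: shifted 2 elements -> [12, 16, 20, 5]
Insert 5: shifted 3 elements -> [5, 12, 16, 20]


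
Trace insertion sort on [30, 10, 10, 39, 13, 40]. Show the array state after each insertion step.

First element 30 is already 'sorted'
Insert 10: shifted 1 elements -> [10, 30, 10, 39, 13, 40]
Insert 10: shifted 1 elements -> [10, 10, 30, 39, 13, 40]
Insert 39: shifted 0 elements -> [10, 10, 30, 39, 13, 40]
Insert 13: shifted 2 elements -> [10, 10, 13, 30, 39, 40]
Insert 40: shifted 0 elements -> [10, 10, 13, 30, 39, 40]


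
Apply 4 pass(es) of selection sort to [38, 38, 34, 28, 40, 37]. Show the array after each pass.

Pass 1: Select minimum 28 at index 3, swap -> [28, 38, 34, 38, 40, 37]
Pass 2: Select minimum 34 at index 2, swap -> [28, 34, 38, 38, 40, 37]
Pass 3: Select minimum 37 at index 5, swap -> [28, 34, 37, 38, 40, 38]
Pass 4: Select minimum 38 at index 3, swap -> [28, 34, 37, 38, 40, 38]


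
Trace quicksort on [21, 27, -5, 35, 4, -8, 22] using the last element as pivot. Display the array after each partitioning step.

Partition 1: pivot=22 at index 4 -> [21, -5, 4, -8, 22, 35, 27]
Partition 2: pivot=-8 at index 0 -> [-8, -5, 4, 21, 22, 35, 27]
Partition 3: pivot=21 at index 3 -> [-8, -5, 4, 21, 22, 35, 27]
Partition 4: pivot=4 at index 2 -> [-8, -5, 4, 21, 22, 35, 27]
Partition 5: pivot=27 at index 5 -> [-8, -5, 4, 21, 22, 27, 35]


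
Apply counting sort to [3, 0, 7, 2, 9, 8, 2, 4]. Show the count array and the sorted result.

Count array: [1, 0, 2, 1, 1, 0, 0, 1, 1, 1]
(count[i] = number of elements equal to i)
Cumulative count: [1, 1, 3, 4, 5, 5, 5, 6, 7, 8]
Sorted: [0, 2, 2, 3, 4, 7, 8, 9]


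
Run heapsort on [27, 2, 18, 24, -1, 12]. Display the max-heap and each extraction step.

Build heap: [27, 24, 18, 2, -1, 12]
Extract 27: [24, 12, 18, 2, -1, 27]
Extract 24: [18, 12, -1, 2, 24, 27]
Extract 18: [12, 2, -1, 18, 24, 27]
Extract 12: [2, -1, 12, 18, 24, 27]
Extract 2: [-1, 2, 12, 18, 24, 27]


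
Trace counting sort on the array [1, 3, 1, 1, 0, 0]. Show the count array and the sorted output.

Count array: [2, 3, 0, 1]
(count[i] = number of elements equal to i)
Cumulative count: [2, 5, 5, 6]
Sorted: [0, 0, 1, 1, 1, 3]


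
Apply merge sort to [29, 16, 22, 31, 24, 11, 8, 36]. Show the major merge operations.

Divide and conquer:
  Merge [29] + [16] -> [16, 29]
  Merge [22] + [31] -> [22, 31]
  Merge [16, 29] + [22, 31] -> [16, 22, 29, 31]
  Merge [24] + [11] -> [11, 24]
  Merge [8] + [36] -> [8, 36]
  Merge [11, 24] + [8, 36] -> [8, 11, 24, 36]
  Merge [16, 22, 29, 31] + [8, 11, 24, 36] -> [8, 11, 16, 22, 24, 29, 31, 36]


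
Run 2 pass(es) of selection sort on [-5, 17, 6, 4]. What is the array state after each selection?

Pass 1: Select minimum -5 at index 0, swap -> [-5, 17, 6, 4]
Pass 2: Select minimum 4 at index 3, swap -> [-5, 4, 6, 17]


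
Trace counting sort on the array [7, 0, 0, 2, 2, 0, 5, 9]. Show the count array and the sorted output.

Count array: [3, 0, 2, 0, 0, 1, 0, 1, 0, 1]
(count[i] = number of elements equal to i)
Cumulative count: [3, 3, 5, 5, 5, 6, 6, 7, 7, 8]
Sorted: [0, 0, 0, 2, 2, 5, 7, 9]


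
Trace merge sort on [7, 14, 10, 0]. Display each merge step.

Divide and conquer:
  Merge [7] + [14] -> [7, 14]
  Merge [10] + [0] -> [0, 10]
  Merge [7, 14] + [0, 10] -> [0, 7, 10, 14]


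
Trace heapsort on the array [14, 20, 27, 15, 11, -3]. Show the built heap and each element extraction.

Build heap: [27, 20, 14, 15, 11, -3]
Extract 27: [20, 15, 14, -3, 11, 27]
Extract 20: [15, 11, 14, -3, 20, 27]
Extract 15: [14, 11, -3, 15, 20, 27]
Extract 14: [11, -3, 14, 15, 20, 27]
Extract 11: [-3, 11, 14, 15, 20, 27]


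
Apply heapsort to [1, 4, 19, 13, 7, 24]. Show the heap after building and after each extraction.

Build heap: [24, 13, 19, 4, 7, 1]
Extract 24: [19, 13, 1, 4, 7, 24]
Extract 19: [13, 7, 1, 4, 19, 24]
Extract 13: [7, 4, 1, 13, 19, 24]
Extract 7: [4, 1, 7, 13, 19, 24]
Extract 4: [1, 4, 7, 13, 19, 24]


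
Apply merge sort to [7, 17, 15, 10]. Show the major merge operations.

Divide and conquer:
  Merge [7] + [17] -> [7, 17]
  Merge [15] + [10] -> [10, 15]
  Merge [7, 17] + [10, 15] -> [7, 10, 15, 17]


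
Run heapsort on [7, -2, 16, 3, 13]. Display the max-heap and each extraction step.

Build heap: [16, 13, 7, 3, -2]
Extract 16: [13, 3, 7, -2, 16]
Extract 13: [7, 3, -2, 13, 16]
Extract 7: [3, -2, 7, 13, 16]
Extract 3: [-2, 3, 7, 13, 16]


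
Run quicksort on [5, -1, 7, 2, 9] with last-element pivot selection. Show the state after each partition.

Partition 1: pivot=9 at index 4 -> [5, -1, 7, 2, 9]
Partition 2: pivot=2 at index 1 -> [-1, 2, 7, 5, 9]
Partition 3: pivot=5 at index 2 -> [-1, 2, 5, 7, 9]


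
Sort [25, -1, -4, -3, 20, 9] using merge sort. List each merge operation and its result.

Divide and conquer:
  Merge [-1] + [-4] -> [-4, -1]
  Merge [25] + [-4, -1] -> [-4, -1, 25]
  Merge [20] + [9] -> [9, 20]
  Merge [-3] + [9, 20] -> [-3, 9, 20]
  Merge [-4, -1, 25] + [-3, 9, 20] -> [-4, -3, -1, 9, 20, 25]


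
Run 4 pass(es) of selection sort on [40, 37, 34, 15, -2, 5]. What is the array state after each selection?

Pass 1: Select minimum -2 at index 4, swap -> [-2, 37, 34, 15, 40, 5]
Pass 2: Select minimum 5 at index 5, swap -> [-2, 5, 34, 15, 40, 37]
Pass 3: Select minimum 15 at index 3, swap -> [-2, 5, 15, 34, 40, 37]
Pass 4: Select minimum 34 at index 3, swap -> [-2, 5, 15, 34, 40, 37]


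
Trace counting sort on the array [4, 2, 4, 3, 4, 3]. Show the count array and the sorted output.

Count array: [0, 0, 1, 2, 3]
(count[i] = number of elements equal to i)
Cumulative count: [0, 0, 1, 3, 6]
Sorted: [2, 3, 3, 4, 4, 4]


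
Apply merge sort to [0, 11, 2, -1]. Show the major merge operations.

Divide and conquer:
  Merge [0] + [11] -> [0, 11]
  Merge [2] + [-1] -> [-1, 2]
  Merge [0, 11] + [-1, 2] -> [-1, 0, 2, 11]


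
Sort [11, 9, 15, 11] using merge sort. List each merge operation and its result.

Divide and conquer:
  Merge [11] + [9] -> [9, 11]
  Merge [15] + [11] -> [11, 15]
  Merge [9, 11] + [11, 15] -> [9, 11, 11, 15]


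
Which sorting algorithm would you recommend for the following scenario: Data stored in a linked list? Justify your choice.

Best choice: Merge sort
Reason: Merge sort doesn't require random access; can be done in O(1) extra space for linked lists


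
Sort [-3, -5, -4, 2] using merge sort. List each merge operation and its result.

Divide and conquer:
  Merge [-3] + [-5] -> [-5, -3]
  Merge [-4] + [2] -> [-4, 2]
  Merge [-5, -3] + [-4, 2] -> [-5, -4, -3, 2]


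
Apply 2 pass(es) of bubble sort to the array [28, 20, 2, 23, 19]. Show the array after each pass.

After pass 1: [20, 2, 23, 19, 28] (4 swaps)
After pass 2: [2, 20, 19, 23, 28] (2 swaps)
Total swaps: 6


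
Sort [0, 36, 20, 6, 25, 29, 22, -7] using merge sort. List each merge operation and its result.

Divide and conquer:
  Merge [0] + [36] -> [0, 36]
  Merge [20] + [6] -> [6, 20]
  Merge [0, 36] + [6, 20] -> [0, 6, 20, 36]
  Merge [25] + [29] -> [25, 29]
  Merge [22] + [-7] -> [-7, 22]
  Merge [25, 29] + [-7, 22] -> [-7, 22, 25, 29]
  Merge [0, 6, 20, 36] + [-7, 22, 25, 29] -> [-7, 0, 6, 20, 22, 25, 29, 36]


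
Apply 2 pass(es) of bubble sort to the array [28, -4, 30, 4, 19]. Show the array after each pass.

After pass 1: [-4, 28, 4, 19, 30] (3 swaps)
After pass 2: [-4, 4, 19, 28, 30] (2 swaps)
Total swaps: 5


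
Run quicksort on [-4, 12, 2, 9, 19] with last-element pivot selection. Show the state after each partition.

Partition 1: pivot=19 at index 4 -> [-4, 12, 2, 9, 19]
Partition 2: pivot=9 at index 2 -> [-4, 2, 9, 12, 19]
Partition 3: pivot=2 at index 1 -> [-4, 2, 9, 12, 19]
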